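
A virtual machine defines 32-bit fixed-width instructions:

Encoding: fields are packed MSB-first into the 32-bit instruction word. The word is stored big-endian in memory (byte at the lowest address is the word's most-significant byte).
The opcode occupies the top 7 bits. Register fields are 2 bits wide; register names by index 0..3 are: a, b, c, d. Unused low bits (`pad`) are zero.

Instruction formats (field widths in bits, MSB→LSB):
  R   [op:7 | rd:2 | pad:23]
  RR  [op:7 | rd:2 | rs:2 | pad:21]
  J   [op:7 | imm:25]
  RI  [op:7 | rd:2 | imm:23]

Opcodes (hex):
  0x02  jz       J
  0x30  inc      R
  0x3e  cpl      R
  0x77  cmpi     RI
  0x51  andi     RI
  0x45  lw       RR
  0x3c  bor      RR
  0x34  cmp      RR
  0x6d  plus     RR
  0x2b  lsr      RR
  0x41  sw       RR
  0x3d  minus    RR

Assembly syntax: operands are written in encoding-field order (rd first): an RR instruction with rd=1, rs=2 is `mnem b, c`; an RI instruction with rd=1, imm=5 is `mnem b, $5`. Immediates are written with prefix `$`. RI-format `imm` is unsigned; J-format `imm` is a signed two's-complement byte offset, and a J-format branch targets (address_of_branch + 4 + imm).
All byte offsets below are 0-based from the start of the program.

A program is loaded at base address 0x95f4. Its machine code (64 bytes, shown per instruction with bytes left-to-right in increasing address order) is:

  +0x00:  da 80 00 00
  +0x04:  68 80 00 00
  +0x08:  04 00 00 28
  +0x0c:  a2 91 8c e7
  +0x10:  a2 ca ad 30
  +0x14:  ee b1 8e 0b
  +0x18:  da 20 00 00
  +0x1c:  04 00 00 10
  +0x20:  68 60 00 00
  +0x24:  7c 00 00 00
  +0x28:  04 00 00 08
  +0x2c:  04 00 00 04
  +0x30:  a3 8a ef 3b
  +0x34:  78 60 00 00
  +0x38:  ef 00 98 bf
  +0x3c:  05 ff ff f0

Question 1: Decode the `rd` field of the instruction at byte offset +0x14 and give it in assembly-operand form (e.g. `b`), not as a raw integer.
off 0x14: read ee b1 8e 0b as big → 0xeeb18e0b
  top 7b → 0x77 → cmpi [RI]
  rd@[24:23]=0x1 ⇒ b
  imm@[22:0]=0x318e0b ⇒ $3247627

b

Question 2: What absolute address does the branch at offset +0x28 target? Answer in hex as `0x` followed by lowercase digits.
0x9628

[28] 04 00 00 08 → 0x04000008
  top 7b → 0x2 → jz [J]
  imm: (w>>0)&0x1ffffff=0x8 → $8
  target = base 0x95f4 + off 0x28 + 4 + imm 8 = 0x9628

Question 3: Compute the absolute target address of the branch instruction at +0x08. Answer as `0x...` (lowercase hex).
0x9628

+0x08: 04 00 00 28 ⇒ word 0x04000028 (big)
  op=0x04000028>>25=0x2 ⇒ jz (J)
  imm: (w>>0)&0x1ffffff=0x28 → $40
  target = base 0x95f4 + off 0x08 + 4 + imm 40 = 0x9628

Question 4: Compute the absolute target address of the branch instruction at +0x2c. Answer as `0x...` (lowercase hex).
0x9628

@+2c  big-endian(04 00 00 04) = 0x04000004
  top 7b → 0x2 → jz [J]
  imm: (w>>0)&0x1ffffff=0x4 → $4
  target = base 0x95f4 + off 0x2c + 4 + imm 4 = 0x9628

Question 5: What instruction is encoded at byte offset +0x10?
off 0x10: read a2 ca ad 30 as big → 0xa2caad30
  top 7b → 0x51 → andi [RI]
  rd: (w>>23)&0x3=0x1 → b
  imm: (w>>0)&0x7fffff=0x4aad30 → $4894000

andi b, $4894000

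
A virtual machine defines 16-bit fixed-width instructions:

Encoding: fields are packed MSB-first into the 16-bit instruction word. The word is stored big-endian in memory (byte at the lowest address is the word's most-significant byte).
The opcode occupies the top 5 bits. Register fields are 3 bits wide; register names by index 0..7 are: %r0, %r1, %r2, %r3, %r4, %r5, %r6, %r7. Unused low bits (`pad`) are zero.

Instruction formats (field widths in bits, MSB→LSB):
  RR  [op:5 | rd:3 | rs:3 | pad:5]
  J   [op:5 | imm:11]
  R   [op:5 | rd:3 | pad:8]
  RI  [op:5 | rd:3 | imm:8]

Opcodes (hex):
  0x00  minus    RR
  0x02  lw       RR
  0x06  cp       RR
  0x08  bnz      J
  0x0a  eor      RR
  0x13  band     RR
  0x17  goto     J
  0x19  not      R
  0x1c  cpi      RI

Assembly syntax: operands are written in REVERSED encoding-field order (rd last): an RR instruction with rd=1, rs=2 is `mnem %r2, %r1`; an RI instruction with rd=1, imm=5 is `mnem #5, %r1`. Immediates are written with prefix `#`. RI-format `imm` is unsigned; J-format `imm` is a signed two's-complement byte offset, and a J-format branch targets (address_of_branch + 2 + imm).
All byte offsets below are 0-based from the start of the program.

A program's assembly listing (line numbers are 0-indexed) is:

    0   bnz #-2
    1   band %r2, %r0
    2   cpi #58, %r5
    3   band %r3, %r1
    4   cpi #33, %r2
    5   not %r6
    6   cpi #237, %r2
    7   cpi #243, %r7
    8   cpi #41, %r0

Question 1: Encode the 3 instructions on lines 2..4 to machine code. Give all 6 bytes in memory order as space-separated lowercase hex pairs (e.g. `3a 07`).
e5 3a 99 60 e2 21

L2: cpi op=0x1c:5|rd=5:3|imm=58:8 ⇒ 0xe53a ⇒ big e5 3a
L3: band op=0x13:5|rd=1:3|rs=3:3|pad=0:5 ⇒ 0x9960 ⇒ big 99 60
L4: cpi op=0x1c:5|rd=2:3|imm=33:8 ⇒ 0xe221 ⇒ big e2 21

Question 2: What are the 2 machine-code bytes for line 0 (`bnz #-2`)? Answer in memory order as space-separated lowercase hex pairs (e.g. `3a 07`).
47 fe

0. bnz fields op=0x8:5|imm=-2:11 → word 47feh → 47 fe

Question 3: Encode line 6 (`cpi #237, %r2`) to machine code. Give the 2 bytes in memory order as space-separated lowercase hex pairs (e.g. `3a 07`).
line 6 (cpi): pack op=0x1c:5|rd=2:3|imm=237:8 = 0xe2ed; big→ e2 ed

e2 ed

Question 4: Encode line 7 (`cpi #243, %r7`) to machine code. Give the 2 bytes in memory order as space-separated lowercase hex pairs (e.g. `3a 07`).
e7 f3

L7: cpi op=0x1c:5|rd=7:3|imm=243:8 ⇒ 0xe7f3 ⇒ big e7 f3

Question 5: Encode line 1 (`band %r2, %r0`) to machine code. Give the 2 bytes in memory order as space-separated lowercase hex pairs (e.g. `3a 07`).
line 1 (band): pack op=0x13:5|rd=0:3|rs=2:3|pad=0:5 = 0x9840; big→ 98 40

98 40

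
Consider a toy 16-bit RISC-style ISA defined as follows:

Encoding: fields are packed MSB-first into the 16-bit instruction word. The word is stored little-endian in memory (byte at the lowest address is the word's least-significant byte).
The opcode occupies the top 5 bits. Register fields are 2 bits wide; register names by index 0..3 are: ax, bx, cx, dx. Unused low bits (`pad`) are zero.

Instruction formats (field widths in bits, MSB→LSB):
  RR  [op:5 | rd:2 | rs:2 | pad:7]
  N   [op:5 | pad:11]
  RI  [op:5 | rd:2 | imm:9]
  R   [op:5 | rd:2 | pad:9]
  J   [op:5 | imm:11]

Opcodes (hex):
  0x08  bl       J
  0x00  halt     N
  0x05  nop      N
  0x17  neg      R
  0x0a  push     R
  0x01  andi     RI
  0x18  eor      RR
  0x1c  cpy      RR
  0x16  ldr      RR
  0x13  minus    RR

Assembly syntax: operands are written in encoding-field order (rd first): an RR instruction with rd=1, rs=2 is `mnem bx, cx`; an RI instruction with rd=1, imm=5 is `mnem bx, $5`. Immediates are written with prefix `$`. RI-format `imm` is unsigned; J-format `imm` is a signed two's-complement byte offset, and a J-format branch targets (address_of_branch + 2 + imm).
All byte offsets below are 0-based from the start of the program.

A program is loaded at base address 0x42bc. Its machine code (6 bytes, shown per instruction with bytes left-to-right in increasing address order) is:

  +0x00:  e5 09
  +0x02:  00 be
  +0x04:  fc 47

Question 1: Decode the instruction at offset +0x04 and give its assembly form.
+0x04: fc 47 ⇒ word 0x47fc (little)
  op=0x47fc>>11=0x8 ⇒ bl (J)
  [10:0] imm=2044 (s11→-4) = $-4

bl $-4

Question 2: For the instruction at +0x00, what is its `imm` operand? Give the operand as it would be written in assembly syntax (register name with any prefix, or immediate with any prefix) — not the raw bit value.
@+00  little-endian(e5 09) = 0x09e5
  opcode bits[15:11]=0x1: andi/RI
  [10:9] rd=0 = ax
  [8:0] imm=485 = $485

$485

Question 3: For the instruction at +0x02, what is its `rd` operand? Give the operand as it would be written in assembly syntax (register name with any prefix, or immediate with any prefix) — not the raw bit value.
+0x02: 00 be ⇒ word 0xbe00 (little)
  opcode bits[15:11]=0x17: neg/R
  rd: (w>>9)&0x3=0x3 → dx

dx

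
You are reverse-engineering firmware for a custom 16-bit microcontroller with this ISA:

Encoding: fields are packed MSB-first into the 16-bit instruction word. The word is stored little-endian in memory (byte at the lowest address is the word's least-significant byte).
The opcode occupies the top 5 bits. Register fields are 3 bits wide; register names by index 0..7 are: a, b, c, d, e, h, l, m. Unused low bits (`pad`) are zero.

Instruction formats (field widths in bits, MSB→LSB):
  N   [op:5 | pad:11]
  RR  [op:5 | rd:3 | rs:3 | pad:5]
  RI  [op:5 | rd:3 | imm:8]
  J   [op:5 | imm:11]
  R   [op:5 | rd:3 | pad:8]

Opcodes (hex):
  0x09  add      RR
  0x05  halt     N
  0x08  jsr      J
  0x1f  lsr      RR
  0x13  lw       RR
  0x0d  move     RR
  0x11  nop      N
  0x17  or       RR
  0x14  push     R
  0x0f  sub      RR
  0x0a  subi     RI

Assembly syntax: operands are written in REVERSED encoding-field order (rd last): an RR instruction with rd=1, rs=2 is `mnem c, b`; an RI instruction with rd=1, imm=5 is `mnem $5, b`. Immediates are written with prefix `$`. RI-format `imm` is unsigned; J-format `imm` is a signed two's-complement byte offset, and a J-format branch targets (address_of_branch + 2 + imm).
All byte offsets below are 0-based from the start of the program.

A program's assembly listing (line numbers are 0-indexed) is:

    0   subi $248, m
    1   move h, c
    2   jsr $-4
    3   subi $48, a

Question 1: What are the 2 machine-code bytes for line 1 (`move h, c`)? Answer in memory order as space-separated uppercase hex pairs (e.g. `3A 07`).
A0 6A

L1: move op=0xd:5|rd=2:3|rs=5:3|pad=0:5 ⇒ 0x6aa0 ⇒ little a0 6a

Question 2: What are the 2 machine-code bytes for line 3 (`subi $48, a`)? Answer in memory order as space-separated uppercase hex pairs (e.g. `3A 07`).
30 50

line 3 (subi): pack op=0xa:5|rd=0:3|imm=48:8 = 0x5030; little→ 30 50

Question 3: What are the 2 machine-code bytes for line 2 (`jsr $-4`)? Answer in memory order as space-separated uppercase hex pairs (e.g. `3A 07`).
line 2 (jsr): pack op=0x8:5|imm=-4:11 = 0x47fc; little→ fc 47

FC 47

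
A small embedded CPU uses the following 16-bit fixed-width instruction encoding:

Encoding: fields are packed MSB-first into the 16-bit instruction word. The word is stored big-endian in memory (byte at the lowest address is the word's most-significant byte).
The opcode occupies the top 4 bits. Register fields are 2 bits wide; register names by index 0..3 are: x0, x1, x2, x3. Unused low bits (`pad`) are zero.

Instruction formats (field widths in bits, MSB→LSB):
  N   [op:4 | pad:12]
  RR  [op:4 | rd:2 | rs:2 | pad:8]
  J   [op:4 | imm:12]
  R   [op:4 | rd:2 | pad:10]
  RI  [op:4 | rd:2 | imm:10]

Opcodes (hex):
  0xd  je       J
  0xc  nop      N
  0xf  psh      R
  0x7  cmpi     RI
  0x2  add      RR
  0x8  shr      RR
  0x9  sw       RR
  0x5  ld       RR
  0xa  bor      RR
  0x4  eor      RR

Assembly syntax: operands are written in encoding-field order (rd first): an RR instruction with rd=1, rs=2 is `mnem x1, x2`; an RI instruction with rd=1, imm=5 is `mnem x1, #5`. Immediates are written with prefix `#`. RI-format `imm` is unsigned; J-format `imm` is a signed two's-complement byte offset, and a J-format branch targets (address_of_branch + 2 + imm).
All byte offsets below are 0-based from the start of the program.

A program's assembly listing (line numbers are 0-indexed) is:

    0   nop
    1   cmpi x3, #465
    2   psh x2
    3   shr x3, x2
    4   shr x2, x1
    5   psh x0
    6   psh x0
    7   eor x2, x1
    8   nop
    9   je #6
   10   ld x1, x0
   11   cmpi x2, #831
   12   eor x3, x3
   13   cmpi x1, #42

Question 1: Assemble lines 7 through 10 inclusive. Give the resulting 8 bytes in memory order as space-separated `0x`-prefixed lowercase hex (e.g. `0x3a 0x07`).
0x49 0x00 0xc0 0x00 0xd0 0x06 0x54 0x00

L7: eor op=0x4:4|rd=2:2|rs=1:2|pad=0:8 ⇒ 0x4900 ⇒ big 49 00
L8: nop op=0xc:4|pad=0:12 ⇒ 0xc000 ⇒ big c0 00
L9: je op=0xd:4|imm=6:12 ⇒ 0xd006 ⇒ big d0 06
L10: ld op=0x5:4|rd=1:2|rs=0:2|pad=0:8 ⇒ 0x5400 ⇒ big 54 00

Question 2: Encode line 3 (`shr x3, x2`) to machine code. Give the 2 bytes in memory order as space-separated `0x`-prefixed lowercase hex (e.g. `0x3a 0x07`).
0x8e 0x00

3. shr fields op=0x8:4|rd=3:2|rs=2:2|pad=0:8 → word 8e00h → 8e 00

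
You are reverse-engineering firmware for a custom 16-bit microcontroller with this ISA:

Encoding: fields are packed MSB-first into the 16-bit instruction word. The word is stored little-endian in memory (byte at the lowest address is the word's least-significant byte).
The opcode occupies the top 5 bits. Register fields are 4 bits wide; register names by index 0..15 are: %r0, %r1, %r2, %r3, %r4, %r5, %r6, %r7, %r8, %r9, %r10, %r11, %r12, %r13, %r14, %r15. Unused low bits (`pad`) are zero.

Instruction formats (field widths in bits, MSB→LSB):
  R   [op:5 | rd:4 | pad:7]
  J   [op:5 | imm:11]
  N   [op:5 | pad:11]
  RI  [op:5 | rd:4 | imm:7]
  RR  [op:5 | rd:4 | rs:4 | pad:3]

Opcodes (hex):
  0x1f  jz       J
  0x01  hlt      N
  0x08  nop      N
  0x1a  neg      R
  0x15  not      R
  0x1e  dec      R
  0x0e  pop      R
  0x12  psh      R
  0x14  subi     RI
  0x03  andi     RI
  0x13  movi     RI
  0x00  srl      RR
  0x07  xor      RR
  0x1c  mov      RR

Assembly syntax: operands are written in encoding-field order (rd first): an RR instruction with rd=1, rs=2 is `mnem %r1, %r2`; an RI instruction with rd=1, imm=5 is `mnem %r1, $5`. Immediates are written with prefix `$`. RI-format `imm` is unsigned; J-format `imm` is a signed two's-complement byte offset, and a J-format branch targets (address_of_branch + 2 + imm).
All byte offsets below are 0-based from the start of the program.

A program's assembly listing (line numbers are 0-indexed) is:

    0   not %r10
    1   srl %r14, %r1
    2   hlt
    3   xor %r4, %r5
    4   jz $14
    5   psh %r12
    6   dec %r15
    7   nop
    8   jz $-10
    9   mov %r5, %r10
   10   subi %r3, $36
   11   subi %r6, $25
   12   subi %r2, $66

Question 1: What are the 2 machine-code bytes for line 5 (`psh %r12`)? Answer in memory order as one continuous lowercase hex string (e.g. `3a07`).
0096

line 5 (psh): pack op=0x12:5|rd=12:4|pad=0:7 = 0x9600; little→ 00 96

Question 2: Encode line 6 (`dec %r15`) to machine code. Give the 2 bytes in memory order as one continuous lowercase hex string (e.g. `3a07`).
line 6 (dec): pack op=0x1e:5|rd=15:4|pad=0:7 = 0xf780; little→ 80 f7

80f7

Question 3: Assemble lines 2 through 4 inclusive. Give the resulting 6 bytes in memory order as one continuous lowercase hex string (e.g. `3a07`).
L2: hlt op=0x1:5|pad=0:11 ⇒ 0x0800 ⇒ little 00 08
L3: xor op=0x7:5|rd=4:4|rs=5:4|pad=0:3 ⇒ 0x3a28 ⇒ little 28 3a
L4: jz op=0x1f:5|imm=14:11 ⇒ 0xf80e ⇒ little 0e f8

0008283a0ef8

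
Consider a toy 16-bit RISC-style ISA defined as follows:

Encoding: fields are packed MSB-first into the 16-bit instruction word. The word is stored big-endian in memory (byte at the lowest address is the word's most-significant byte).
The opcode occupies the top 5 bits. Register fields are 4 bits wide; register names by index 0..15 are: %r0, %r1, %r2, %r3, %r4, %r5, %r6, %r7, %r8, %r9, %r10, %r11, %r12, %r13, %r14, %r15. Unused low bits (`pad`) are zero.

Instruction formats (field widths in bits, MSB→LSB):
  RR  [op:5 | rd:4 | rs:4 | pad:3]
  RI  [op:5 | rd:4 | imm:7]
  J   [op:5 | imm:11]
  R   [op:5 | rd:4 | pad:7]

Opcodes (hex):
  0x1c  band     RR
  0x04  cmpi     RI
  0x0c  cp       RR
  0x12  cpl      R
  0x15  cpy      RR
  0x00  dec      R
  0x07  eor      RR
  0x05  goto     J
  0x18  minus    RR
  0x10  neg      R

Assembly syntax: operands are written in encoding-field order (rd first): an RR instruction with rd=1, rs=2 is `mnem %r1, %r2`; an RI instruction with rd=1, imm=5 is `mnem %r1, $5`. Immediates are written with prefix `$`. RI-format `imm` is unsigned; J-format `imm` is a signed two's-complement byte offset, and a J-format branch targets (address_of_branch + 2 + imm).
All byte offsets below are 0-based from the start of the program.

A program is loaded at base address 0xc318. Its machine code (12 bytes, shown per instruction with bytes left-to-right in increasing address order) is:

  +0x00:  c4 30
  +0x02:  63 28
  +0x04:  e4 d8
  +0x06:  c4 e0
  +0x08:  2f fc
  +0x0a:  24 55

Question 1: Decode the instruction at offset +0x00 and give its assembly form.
@+00  big-endian(c4 30) = 0xc430
  opcode bits[15:11]=0x18: minus/RR
  rd@[10:7]=0x8 ⇒ %r8
  rs@[6:3]=0x6 ⇒ %r6

minus %r8, %r6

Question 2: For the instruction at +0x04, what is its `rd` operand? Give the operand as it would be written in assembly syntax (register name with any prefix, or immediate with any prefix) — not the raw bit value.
%r9

off 0x04: read e4 d8 as big → 0xe4d8
  top 5b → 0x1c → band [RR]
  rd: (w>>7)&0xf=0x9 → %r9
  rs: (w>>3)&0xf=0xb → %r11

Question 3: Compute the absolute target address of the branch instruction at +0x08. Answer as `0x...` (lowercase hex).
0xc31e

@+08  big-endian(2f fc) = 0x2ffc
  opcode bits[15:11]=0x5: goto/J
  [10:0] imm=2044 (s11→-4) = $-4
  target = base 0xc318 + off 0x08 + 2 + imm -4 = 0xc31e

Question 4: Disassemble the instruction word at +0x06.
minus %r9, %r12

@+06  big-endian(c4 e0) = 0xc4e0
  opcode bits[15:11]=0x18: minus/RR
  rd@[10:7]=0x9 ⇒ %r9
  rs@[6:3]=0xc ⇒ %r12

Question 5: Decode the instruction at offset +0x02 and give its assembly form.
cp %r6, %r5

+0x02: 63 28 ⇒ word 0x6328 (big)
  top 5b → 0xc → cp [RR]
  rd: (w>>7)&0xf=0x6 → %r6
  rs: (w>>3)&0xf=0x5 → %r5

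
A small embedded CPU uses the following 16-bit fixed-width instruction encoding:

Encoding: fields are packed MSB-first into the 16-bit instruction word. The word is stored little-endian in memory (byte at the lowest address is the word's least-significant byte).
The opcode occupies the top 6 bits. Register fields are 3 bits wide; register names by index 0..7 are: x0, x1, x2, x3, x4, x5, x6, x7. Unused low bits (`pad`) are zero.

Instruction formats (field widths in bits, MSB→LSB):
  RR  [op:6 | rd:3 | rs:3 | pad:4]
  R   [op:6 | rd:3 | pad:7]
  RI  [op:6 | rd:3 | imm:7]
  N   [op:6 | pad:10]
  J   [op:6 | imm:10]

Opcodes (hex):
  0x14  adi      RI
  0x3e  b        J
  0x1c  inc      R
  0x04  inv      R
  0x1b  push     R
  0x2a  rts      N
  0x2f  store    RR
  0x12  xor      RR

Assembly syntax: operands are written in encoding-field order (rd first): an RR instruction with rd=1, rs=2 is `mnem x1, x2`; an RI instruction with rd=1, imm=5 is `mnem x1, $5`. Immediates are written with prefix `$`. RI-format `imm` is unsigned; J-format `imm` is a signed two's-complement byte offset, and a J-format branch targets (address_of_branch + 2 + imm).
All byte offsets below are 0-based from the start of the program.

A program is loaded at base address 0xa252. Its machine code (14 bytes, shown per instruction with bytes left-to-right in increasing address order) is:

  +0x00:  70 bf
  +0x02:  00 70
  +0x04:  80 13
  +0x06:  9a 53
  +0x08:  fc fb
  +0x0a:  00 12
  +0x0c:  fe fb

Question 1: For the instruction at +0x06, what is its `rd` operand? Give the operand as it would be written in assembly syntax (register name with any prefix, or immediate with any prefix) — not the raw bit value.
x7

off 0x06: read 9a 53 as little → 0x539a
  op=0x539a>>10=0x14 ⇒ adi (RI)
  rd@[9:7]=0x7 ⇒ x7
  imm@[6:0]=0x1a ⇒ $26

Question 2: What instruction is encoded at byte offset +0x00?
@+00  little-endian(70 bf) = 0xbf70
  op=0xbf70>>10=0x2f ⇒ store (RR)
  rd@[9:7]=0x6 ⇒ x6
  rs@[6:4]=0x7 ⇒ x7

store x6, x7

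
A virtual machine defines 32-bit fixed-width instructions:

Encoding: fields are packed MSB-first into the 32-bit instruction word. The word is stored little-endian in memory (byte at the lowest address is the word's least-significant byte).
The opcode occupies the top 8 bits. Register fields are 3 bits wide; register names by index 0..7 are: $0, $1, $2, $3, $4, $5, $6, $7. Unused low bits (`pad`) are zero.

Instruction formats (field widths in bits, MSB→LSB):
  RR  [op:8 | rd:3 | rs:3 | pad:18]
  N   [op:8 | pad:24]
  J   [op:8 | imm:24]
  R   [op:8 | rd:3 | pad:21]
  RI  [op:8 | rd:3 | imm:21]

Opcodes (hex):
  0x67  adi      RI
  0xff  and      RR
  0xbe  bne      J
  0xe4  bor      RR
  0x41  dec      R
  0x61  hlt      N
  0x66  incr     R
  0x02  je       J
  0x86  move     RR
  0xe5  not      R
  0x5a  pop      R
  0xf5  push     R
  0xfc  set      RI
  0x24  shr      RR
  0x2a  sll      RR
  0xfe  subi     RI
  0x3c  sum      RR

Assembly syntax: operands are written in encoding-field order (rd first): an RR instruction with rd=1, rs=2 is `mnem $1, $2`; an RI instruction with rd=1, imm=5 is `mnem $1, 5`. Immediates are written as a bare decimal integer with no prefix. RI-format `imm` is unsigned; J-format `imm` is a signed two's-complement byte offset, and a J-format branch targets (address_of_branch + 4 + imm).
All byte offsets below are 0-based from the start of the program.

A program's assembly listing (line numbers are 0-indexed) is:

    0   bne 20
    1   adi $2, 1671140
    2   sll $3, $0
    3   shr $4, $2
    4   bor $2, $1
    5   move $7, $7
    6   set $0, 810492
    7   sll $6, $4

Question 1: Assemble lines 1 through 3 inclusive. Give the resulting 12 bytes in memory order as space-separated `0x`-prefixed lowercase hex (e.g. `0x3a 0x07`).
line 1 (adi): pack op=0x67:8|rd=2:3|imm=1671140:21 = 0x67597fe4; little→ e4 7f 59 67
line 2 (sll): pack op=0x2a:8|rd=3:3|rs=0:3|pad=0:18 = 0x2a600000; little→ 00 00 60 2a
line 3 (shr): pack op=0x24:8|rd=4:3|rs=2:3|pad=0:18 = 0x24880000; little→ 00 00 88 24

0xe4 0x7f 0x59 0x67 0x00 0x00 0x60 0x2a 0x00 0x00 0x88 0x24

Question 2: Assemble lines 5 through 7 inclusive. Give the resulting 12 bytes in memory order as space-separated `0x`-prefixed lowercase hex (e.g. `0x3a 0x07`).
0x00 0x00 0xfc 0x86 0xfc 0x5d 0x0c 0xfc 0x00 0x00 0xd0 0x2a

line 5 (move): pack op=0x86:8|rd=7:3|rs=7:3|pad=0:18 = 0x86fc0000; little→ 00 00 fc 86
line 6 (set): pack op=0xfc:8|rd=0:3|imm=810492:21 = 0xfc0c5dfc; little→ fc 5d 0c fc
line 7 (sll): pack op=0x2a:8|rd=6:3|rs=4:3|pad=0:18 = 0x2ad00000; little→ 00 00 d0 2a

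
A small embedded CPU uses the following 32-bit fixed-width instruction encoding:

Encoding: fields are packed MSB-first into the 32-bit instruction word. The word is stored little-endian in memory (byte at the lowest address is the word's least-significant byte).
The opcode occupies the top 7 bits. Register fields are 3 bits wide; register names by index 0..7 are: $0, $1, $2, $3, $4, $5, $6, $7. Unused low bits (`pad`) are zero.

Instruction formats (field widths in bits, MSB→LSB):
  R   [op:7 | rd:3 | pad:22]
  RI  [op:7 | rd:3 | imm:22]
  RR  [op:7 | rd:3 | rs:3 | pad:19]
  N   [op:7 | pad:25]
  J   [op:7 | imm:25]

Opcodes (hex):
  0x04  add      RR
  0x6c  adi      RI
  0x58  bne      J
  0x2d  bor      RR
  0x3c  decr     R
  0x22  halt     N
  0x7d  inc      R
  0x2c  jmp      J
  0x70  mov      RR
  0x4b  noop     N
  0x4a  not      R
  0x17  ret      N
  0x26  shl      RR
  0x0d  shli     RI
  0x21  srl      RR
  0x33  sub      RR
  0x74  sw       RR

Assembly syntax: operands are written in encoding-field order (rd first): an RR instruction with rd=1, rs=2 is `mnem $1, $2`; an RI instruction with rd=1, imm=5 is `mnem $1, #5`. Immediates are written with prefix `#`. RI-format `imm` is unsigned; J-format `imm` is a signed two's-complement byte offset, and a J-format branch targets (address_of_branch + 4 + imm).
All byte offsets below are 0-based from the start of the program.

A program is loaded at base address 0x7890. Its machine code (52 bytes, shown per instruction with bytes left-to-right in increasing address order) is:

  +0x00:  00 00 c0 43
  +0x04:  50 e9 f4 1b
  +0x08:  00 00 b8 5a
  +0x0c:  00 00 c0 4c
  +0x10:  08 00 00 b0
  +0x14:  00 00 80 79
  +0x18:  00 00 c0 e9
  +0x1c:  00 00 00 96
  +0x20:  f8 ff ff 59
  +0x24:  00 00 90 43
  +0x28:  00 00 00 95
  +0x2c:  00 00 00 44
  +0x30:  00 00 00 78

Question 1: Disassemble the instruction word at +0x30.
decr $0

+0x30: 00 00 00 78 ⇒ word 0x78000000 (little)
  opcode bits[31:25]=0x3c: decr/R
  [24:22] rd=0 = $0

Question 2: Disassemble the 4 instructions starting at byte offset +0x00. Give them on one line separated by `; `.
srl $7, $0; shli $7, #3467600; bor $2, $7; shl $3, $0

@+00  little-endian(00 00 c0 43) = 0x43c00000
  top 7b → 0x21 → srl [RR]
  rd: (w>>22)&0x7=0x7 → $7
  rs: (w>>19)&0x7=0x0 → $0
@+04  little-endian(50 e9 f4 1b) = 0x1bf4e950
  top 7b → 0xd → shli [RI]
  rd: (w>>22)&0x7=0x7 → $7
  imm: (w>>0)&0x3fffff=0x34e950 → #3467600
@+08  little-endian(00 00 b8 5a) = 0x5ab80000
  top 7b → 0x2d → bor [RR]
  rd: (w>>22)&0x7=0x2 → $2
  rs: (w>>19)&0x7=0x7 → $7
@+0c  little-endian(00 00 c0 4c) = 0x4cc00000
  top 7b → 0x26 → shl [RR]
  rd: (w>>22)&0x7=0x3 → $3
  rs: (w>>19)&0x7=0x0 → $0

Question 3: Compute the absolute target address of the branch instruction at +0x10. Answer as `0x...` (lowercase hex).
+0x10: 08 00 00 b0 ⇒ word 0xb0000008 (little)
  op=0xb0000008>>25=0x58 ⇒ bne (J)
  [24:0] imm=8 = #8
  target = base 0x7890 + off 0x10 + 4 + imm 8 = 0x78ac

0x78ac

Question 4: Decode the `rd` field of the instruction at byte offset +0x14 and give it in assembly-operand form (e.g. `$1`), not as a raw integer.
$6

off 0x14: read 00 00 80 79 as little → 0x79800000
  top 7b → 0x3c → decr [R]
  [24:22] rd=6 = $6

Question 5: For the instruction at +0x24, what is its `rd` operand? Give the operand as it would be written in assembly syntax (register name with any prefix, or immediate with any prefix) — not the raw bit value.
$6

@+24  little-endian(00 00 90 43) = 0x43900000
  op=0x43900000>>25=0x21 ⇒ srl (RR)
  rd: (w>>22)&0x7=0x6 → $6
  rs: (w>>19)&0x7=0x2 → $2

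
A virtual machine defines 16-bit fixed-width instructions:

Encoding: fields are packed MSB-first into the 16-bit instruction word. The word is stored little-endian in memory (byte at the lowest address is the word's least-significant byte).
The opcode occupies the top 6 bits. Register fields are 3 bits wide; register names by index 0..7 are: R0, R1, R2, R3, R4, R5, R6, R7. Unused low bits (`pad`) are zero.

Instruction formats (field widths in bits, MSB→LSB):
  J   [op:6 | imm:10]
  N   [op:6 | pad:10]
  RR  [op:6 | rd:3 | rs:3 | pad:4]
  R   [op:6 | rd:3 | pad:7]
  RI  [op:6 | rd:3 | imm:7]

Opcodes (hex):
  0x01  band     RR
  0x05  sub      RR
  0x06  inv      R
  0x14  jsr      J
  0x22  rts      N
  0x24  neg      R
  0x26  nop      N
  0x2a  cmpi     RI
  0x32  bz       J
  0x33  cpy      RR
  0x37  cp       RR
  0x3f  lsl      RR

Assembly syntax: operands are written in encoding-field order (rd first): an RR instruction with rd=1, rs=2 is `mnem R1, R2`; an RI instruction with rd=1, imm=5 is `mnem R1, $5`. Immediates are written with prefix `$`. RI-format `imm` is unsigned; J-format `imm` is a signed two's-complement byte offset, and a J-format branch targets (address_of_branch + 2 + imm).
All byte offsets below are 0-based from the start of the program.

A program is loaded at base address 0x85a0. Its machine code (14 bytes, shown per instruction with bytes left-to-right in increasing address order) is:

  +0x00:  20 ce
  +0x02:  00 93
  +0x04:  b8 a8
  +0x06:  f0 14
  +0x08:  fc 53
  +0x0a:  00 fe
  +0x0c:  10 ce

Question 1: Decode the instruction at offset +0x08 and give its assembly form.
jsr $-4

@+08  little-endian(fc 53) = 0x53fc
  top 6b → 0x14 → jsr [J]
  imm@[9:0]=0x3fc (s10→-4) ⇒ $-4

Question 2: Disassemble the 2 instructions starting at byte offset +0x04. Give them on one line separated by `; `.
+0x04: b8 a8 ⇒ word 0xa8b8 (little)
  top 6b → 0x2a → cmpi [RI]
  rd: (w>>7)&0x7=0x1 → R1
  imm: (w>>0)&0x7f=0x38 → $56
+0x06: f0 14 ⇒ word 0x14f0 (little)
  top 6b → 0x5 → sub [RR]
  rd: (w>>7)&0x7=0x1 → R1
  rs: (w>>4)&0x7=0x7 → R7

cmpi R1, $56; sub R1, R7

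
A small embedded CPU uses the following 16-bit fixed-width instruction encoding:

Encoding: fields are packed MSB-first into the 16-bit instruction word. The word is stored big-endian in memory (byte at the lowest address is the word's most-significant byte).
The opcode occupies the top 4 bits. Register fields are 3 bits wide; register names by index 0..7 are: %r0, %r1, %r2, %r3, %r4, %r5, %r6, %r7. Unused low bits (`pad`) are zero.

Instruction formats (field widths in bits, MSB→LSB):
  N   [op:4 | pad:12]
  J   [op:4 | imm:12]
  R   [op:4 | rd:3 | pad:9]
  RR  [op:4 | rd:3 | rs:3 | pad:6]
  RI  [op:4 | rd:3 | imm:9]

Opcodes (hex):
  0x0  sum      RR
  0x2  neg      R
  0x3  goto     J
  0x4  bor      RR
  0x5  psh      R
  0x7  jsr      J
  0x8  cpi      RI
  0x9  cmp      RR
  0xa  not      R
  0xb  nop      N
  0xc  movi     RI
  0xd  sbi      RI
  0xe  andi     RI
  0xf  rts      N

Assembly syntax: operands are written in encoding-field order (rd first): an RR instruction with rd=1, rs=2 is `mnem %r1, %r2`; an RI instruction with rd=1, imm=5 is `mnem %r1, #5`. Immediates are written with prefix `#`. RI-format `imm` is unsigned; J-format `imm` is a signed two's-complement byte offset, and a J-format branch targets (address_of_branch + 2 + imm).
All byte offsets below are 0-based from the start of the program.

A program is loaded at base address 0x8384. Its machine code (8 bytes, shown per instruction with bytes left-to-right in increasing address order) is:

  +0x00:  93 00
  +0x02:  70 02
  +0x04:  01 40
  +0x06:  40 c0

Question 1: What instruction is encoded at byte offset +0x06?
[06] 40 c0 → 0x40c0
  op=0x40c0>>12=0x4 ⇒ bor (RR)
  rd@[11:9]=0x0 ⇒ %r0
  rs@[8:6]=0x3 ⇒ %r3

bor %r0, %r3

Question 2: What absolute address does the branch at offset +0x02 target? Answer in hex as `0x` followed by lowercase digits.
@+02  big-endian(70 02) = 0x7002
  op=0x7002>>12=0x7 ⇒ jsr (J)
  imm@[11:0]=0x2 ⇒ #2
  target = base 0x8384 + off 0x02 + 2 + imm 2 = 0x838a

0x838a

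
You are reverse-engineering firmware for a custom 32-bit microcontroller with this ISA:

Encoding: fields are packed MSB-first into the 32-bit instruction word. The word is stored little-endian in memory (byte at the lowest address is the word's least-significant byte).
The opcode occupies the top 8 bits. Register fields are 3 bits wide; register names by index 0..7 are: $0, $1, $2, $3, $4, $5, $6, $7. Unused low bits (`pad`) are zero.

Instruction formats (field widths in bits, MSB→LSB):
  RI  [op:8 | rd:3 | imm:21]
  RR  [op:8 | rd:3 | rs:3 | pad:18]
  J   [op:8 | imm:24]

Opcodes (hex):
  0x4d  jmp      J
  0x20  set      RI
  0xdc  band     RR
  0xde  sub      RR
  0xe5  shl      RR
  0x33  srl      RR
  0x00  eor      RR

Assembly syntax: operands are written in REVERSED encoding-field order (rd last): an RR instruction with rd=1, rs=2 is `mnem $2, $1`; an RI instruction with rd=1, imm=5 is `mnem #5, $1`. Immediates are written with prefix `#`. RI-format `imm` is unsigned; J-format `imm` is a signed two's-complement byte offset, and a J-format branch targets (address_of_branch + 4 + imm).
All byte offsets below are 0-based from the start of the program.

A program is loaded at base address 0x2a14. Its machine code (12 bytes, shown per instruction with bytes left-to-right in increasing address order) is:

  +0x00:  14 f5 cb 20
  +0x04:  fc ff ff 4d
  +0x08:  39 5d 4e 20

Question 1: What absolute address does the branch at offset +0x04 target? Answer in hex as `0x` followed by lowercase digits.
0x2a18

+0x04: fc ff ff 4d ⇒ word 0x4dfffffc (little)
  opcode bits[31:24]=0x4d: jmp/J
  imm: (w>>0)&0xffffff=0xfffffc (s24→-4) → #-4
  target = base 0x2a14 + off 0x04 + 4 + imm -4 = 0x2a18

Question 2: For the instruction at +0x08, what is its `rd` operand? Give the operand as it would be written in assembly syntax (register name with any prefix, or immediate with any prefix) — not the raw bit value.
$2

[08] 39 5d 4e 20 → 0x204e5d39
  op=0x204e5d39>>24=0x20 ⇒ set (RI)
  rd: (w>>21)&0x7=0x2 → $2
  imm: (w>>0)&0x1fffff=0xe5d39 → #941369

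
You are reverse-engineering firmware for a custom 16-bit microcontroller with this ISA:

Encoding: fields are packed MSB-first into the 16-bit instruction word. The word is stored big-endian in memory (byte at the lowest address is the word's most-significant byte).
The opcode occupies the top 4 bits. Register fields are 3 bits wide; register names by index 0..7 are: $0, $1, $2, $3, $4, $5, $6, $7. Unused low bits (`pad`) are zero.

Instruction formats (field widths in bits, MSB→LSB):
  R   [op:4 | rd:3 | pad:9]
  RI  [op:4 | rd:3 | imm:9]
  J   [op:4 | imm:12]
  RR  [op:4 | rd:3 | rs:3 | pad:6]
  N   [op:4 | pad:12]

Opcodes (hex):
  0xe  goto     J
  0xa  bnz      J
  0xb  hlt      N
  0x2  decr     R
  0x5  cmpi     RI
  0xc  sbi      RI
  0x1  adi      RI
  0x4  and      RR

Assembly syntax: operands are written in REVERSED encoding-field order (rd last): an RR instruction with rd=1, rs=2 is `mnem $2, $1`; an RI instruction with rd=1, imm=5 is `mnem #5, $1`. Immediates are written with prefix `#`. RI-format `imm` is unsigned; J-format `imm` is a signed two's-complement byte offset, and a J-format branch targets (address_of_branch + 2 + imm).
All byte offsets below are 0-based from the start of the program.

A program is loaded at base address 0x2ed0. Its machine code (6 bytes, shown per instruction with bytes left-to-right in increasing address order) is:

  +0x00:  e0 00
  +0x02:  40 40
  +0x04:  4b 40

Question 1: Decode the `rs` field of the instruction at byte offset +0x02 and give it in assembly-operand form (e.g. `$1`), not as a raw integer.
[02] 40 40 → 0x4040
  op=0x4040>>12=0x4 ⇒ and (RR)
  rd: (w>>9)&0x7=0x0 → $0
  rs: (w>>6)&0x7=0x1 → $1

$1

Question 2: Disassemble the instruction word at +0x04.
and $5, $5

+0x04: 4b 40 ⇒ word 0x4b40 (big)
  top 4b → 0x4 → and [RR]
  rd: (w>>9)&0x7=0x5 → $5
  rs: (w>>6)&0x7=0x5 → $5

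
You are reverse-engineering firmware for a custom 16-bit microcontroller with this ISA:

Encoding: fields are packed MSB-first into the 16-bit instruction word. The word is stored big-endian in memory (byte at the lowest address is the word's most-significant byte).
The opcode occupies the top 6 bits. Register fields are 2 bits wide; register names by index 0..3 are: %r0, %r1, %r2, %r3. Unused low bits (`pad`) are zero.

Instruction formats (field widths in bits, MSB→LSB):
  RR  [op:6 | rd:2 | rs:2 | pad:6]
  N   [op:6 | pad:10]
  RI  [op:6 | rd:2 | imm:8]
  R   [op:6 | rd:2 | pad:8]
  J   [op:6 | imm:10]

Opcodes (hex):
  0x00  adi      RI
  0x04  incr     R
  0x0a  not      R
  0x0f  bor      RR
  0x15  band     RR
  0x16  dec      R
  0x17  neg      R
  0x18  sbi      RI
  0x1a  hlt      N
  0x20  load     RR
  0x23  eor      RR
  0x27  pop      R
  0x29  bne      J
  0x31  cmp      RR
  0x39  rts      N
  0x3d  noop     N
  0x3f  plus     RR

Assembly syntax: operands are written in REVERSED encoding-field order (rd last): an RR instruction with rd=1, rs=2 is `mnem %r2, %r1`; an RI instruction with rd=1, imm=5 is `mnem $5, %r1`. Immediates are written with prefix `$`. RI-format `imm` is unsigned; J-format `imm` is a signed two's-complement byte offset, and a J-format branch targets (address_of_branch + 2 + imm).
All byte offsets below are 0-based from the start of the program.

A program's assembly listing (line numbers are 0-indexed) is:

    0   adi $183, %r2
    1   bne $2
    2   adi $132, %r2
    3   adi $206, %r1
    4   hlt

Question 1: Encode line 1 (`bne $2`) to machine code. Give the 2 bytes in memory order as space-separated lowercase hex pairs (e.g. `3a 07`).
L1: bne op=0x29:6|imm=2:10 ⇒ 0xa402 ⇒ big a4 02

a4 02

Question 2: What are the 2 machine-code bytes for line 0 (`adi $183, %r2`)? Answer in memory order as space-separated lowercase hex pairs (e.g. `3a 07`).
0. adi fields op=0x0:6|rd=2:2|imm=183:8 → word 02b7h → 02 b7

02 b7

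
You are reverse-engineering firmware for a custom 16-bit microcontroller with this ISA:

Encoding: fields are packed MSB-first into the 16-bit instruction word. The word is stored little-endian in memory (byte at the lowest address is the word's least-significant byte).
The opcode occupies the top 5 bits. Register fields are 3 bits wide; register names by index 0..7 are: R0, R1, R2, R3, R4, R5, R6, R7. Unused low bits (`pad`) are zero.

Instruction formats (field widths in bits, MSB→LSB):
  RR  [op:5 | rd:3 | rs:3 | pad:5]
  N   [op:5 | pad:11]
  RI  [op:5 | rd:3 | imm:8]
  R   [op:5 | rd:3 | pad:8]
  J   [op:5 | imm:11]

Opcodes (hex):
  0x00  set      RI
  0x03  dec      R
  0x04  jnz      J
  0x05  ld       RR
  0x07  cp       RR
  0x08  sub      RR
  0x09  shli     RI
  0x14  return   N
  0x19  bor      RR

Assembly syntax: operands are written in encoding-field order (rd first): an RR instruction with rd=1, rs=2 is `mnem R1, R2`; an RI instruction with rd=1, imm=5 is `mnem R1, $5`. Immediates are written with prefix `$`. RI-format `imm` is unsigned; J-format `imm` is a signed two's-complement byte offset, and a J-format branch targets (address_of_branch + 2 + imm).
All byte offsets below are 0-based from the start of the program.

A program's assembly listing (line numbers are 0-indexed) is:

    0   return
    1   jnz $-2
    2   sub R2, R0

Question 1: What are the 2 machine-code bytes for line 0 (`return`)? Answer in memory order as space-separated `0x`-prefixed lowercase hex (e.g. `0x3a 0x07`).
0x00 0xa0

line 0 (return): pack op=0x14:5|pad=0:11 = 0xa000; little→ 00 a0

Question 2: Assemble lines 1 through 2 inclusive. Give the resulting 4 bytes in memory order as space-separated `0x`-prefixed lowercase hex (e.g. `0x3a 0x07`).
1. jnz fields op=0x4:5|imm=-2:11 → word 27feh → fe 27
2. sub fields op=0x8:5|rd=2:3|rs=0:3|pad=0:5 → word 4200h → 00 42

0xfe 0x27 0x00 0x42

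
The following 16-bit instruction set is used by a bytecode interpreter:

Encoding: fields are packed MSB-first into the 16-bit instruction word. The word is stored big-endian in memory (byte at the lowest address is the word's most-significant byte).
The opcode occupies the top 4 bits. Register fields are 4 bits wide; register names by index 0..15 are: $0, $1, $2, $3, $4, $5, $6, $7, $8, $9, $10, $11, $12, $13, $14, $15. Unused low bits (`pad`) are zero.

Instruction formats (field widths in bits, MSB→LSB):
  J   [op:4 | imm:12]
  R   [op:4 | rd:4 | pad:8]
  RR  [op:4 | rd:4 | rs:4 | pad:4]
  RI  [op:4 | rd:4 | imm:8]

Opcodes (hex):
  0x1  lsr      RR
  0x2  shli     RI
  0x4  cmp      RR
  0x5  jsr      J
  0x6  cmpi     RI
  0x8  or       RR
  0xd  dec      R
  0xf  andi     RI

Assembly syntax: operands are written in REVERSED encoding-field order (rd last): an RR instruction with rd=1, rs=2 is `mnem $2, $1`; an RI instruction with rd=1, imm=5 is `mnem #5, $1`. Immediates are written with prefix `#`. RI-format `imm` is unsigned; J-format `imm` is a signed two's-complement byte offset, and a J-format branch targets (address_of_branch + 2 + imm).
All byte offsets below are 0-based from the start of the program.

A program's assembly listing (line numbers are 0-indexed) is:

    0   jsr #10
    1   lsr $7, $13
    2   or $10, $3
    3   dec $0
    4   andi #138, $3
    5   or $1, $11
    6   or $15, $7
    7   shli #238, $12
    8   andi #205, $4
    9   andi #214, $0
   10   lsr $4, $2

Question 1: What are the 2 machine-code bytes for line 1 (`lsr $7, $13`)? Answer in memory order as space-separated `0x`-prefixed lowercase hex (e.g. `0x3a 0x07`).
0x1d 0x70

line 1 (lsr): pack op=0x1:4|rd=13:4|rs=7:4|pad=0:4 = 0x1d70; big→ 1d 70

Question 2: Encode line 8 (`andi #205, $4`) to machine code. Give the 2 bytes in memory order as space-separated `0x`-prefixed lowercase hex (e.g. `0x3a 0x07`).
0xf4 0xcd

line 8 (andi): pack op=0xf:4|rd=4:4|imm=205:8 = 0xf4cd; big→ f4 cd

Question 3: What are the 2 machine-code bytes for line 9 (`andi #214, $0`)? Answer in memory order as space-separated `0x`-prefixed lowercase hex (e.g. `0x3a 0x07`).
0xf0 0xd6

9. andi fields op=0xf:4|rd=0:4|imm=214:8 → word f0d6h → f0 d6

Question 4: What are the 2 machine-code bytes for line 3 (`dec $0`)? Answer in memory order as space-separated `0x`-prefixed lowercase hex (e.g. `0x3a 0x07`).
line 3 (dec): pack op=0xd:4|rd=0:4|pad=0:8 = 0xd000; big→ d0 00

0xd0 0x00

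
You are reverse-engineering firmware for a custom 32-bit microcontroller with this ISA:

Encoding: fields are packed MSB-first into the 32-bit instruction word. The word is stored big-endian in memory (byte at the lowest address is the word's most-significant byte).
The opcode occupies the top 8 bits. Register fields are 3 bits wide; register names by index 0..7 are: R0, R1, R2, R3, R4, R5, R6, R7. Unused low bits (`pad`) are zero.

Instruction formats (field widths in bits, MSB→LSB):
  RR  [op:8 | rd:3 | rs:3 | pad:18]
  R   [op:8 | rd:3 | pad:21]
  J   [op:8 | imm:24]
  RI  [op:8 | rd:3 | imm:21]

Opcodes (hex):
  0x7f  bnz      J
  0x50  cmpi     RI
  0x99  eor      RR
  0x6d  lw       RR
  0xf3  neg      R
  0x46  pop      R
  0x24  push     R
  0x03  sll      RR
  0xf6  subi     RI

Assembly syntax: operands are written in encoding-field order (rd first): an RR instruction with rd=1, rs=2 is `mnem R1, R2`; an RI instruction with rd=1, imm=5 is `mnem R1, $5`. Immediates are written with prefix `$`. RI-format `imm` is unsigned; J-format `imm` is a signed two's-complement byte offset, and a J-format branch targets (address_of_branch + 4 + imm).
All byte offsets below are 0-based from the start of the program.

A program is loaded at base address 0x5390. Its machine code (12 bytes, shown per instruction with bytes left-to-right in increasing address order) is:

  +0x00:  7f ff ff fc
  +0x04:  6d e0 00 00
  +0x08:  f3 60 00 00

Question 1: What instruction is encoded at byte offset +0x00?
bnz $-4

off 0x00: read 7f ff ff fc as big → 0x7ffffffc
  op=0x7ffffffc>>24=0x7f ⇒ bnz (J)
  imm@[23:0]=0xfffffc (s24→-4) ⇒ $-4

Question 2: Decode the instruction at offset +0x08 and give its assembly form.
off 0x08: read f3 60 00 00 as big → 0xf3600000
  op=0xf3600000>>24=0xf3 ⇒ neg (R)
  rd@[23:21]=0x3 ⇒ R3

neg R3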